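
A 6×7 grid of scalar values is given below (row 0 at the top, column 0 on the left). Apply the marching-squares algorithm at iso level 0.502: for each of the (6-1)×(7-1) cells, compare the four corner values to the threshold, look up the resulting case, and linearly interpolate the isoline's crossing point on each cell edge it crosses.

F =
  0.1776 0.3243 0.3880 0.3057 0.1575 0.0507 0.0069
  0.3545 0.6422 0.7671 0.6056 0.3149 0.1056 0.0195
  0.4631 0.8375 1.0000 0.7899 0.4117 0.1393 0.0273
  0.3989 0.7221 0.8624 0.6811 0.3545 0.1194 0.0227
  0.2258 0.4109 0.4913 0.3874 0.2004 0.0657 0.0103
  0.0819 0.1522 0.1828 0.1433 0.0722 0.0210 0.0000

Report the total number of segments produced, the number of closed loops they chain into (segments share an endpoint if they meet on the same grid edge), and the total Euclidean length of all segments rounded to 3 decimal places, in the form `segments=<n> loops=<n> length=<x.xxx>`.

cell (0,0): code 0100 → (0.559,1.000)–(1.000,0.513)
cell (0,1): code 1100 → (0.301,2.000)–(0.559,1.000)
cell (0,2): code 1100 → (0.655,3.000)–(0.301,2.000)
cell (0,3): code 1000 → (1.000,3.356)–(0.655,3.000)
cell (1,0): code 0110 → (1.000,0.513)–(2.000,0.104)
cell (1,3): code 1001 → (2.000,3.761)–(1.000,3.356)
cell (2,0): code 0110 → (2.000,0.104)–(3.000,0.319)
cell (2,3): code 1001 → (3.000,3.548)–(2.000,3.761)
cell (3,0): code 0010 → (3.000,0.319)–(3.707,1.000)
cell (3,1): code 0011 → (3.707,1.000)–(3.971,2.000)
cell (3,2): code 0011 → (3.971,2.000)–(3.610,3.000)
cell (3,3): code 0001 → (3.610,3.000)–(3.000,3.548)
total: 12 segments, chained into 1 closed loop(s), length Σ = 11.351054

segments=12 loops=1 length=11.351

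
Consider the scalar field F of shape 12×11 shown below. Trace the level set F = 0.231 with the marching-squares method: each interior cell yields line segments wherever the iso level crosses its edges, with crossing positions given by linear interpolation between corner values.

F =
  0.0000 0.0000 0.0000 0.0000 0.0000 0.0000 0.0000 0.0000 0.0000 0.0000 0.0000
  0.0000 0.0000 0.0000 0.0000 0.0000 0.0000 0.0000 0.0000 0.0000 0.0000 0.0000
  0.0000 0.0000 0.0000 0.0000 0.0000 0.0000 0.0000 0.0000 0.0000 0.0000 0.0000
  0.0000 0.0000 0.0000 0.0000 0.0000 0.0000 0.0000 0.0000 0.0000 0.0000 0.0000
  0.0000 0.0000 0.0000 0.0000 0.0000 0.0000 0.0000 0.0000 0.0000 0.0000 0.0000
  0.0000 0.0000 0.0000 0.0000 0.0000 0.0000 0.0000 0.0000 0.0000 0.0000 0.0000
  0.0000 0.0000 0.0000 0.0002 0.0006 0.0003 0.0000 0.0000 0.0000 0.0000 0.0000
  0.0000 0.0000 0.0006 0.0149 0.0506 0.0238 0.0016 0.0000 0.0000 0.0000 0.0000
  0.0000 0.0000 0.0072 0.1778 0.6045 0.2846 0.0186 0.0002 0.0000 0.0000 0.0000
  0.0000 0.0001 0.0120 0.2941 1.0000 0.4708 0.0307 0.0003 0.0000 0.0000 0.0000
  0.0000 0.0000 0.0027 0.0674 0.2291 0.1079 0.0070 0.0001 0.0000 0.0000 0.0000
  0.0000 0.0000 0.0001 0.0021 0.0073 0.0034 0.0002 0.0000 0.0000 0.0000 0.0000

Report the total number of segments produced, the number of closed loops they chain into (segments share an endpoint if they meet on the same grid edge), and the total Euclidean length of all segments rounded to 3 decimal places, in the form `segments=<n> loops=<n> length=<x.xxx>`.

segments=10 loops=1 length=8.116

cell (7,3): code 0100 → (7.326,4.000)–(8.000,3.125)
cell (7,4): code 1100 → (7.794,5.000)–(7.326,4.000)
cell (7,5): code 1000 → (8.000,5.202)–(7.794,5.000)
cell (8,2): code 0100 → (8.457,3.000)–(9.000,2.776)
cell (8,3): code 1110 → (8.000,3.125)–(8.457,3.000)
cell (8,5): code 1001 → (9.000,5.545)–(8.000,5.202)
cell (9,2): code 0010 → (9.000,2.776)–(9.278,3.000)
cell (9,3): code 0011 → (9.278,3.000)–(9.998,4.000)
cell (9,4): code 0011 → (9.998,4.000)–(9.661,5.000)
cell (9,5): code 0001 → (9.661,5.000)–(9.000,5.545)
total: 10 segments, chained into 1 closed loop(s), length Σ = 8.115969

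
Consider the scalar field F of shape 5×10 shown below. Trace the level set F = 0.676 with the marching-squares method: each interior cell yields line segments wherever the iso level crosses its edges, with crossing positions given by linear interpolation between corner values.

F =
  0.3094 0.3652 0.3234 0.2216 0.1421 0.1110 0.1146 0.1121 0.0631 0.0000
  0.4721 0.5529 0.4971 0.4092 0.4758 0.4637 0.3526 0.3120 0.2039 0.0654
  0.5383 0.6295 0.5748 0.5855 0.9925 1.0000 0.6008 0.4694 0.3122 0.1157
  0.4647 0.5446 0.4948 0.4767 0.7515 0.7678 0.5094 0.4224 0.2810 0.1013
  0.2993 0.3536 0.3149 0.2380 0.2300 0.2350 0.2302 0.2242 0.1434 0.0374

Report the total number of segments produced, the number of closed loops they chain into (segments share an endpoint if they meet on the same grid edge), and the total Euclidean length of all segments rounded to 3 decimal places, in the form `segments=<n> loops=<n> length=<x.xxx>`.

cell (1,3): code 0100 → (1.387,4.000)–(2.000,3.222)
cell (1,4): code 1100 → (1.396,5.000)–(1.387,4.000)
cell (1,5): code 1000 → (2.000,5.812)–(1.396,5.000)
cell (2,3): code 0110 → (2.000,3.222)–(3.000,3.725)
cell (2,5): code 1001 → (3.000,5.355)–(2.000,5.812)
cell (3,3): code 0010 → (3.000,3.725)–(3.145,4.000)
cell (3,4): code 0011 → (3.145,4.000)–(3.172,5.000)
cell (3,5): code 0001 → (3.172,5.000)–(3.000,5.355)
total: 8 segments, chained into 1 closed loop(s), length Σ = 6.926056

segments=8 loops=1 length=6.926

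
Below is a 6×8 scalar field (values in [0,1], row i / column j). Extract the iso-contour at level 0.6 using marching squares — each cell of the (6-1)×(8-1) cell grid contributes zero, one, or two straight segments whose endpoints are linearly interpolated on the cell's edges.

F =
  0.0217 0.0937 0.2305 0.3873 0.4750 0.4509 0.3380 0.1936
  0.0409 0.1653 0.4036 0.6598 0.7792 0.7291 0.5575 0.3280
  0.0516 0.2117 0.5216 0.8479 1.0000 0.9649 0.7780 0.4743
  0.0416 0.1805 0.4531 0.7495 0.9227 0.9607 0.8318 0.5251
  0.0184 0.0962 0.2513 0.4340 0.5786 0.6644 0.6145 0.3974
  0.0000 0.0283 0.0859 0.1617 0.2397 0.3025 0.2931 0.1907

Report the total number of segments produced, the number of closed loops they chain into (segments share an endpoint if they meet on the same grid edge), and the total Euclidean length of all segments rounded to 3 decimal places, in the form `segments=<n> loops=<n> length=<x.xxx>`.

cell (0,2): code 0100 → (0.781,3.000)–(1.000,2.767)
cell (0,3): code 1100 → (0.411,4.000)–(0.781,3.000)
cell (0,4): code 1100 → (0.536,5.000)–(0.411,4.000)
cell (0,5): code 1000 → (1.000,5.752)–(0.536,5.000)
cell (1,2): code 0110 → (1.000,2.767)–(2.000,2.240)
cell (1,5): code 1101 → (1.193,6.000)–(1.000,5.752)
cell (1,6): code 1000 → (2.000,6.586)–(1.193,6.000)
cell (2,2): code 0110 → (2.000,2.240)–(3.000,2.496)
cell (2,6): code 1001 → (3.000,6.756)–(2.000,6.586)
cell (3,2): code 0010 → (3.000,2.496)–(3.474,3.000)
cell (3,3): code 0011 → (3.474,3.000)–(3.938,4.000)
cell (3,4): code 0111 → (3.938,4.000)–(4.000,4.249)
cell (3,6): code 1001 → (4.000,6.067)–(3.000,6.756)
cell (4,4): code 0010 → (4.000,4.249)–(4.178,5.000)
cell (4,5): code 0011 → (4.178,5.000)–(4.045,6.000)
cell (4,6): code 0001 → (4.045,6.000)–(4.000,6.067)
total: 16 segments, chained into 1 closed loop(s), length Σ = 12.892723

segments=16 loops=1 length=12.893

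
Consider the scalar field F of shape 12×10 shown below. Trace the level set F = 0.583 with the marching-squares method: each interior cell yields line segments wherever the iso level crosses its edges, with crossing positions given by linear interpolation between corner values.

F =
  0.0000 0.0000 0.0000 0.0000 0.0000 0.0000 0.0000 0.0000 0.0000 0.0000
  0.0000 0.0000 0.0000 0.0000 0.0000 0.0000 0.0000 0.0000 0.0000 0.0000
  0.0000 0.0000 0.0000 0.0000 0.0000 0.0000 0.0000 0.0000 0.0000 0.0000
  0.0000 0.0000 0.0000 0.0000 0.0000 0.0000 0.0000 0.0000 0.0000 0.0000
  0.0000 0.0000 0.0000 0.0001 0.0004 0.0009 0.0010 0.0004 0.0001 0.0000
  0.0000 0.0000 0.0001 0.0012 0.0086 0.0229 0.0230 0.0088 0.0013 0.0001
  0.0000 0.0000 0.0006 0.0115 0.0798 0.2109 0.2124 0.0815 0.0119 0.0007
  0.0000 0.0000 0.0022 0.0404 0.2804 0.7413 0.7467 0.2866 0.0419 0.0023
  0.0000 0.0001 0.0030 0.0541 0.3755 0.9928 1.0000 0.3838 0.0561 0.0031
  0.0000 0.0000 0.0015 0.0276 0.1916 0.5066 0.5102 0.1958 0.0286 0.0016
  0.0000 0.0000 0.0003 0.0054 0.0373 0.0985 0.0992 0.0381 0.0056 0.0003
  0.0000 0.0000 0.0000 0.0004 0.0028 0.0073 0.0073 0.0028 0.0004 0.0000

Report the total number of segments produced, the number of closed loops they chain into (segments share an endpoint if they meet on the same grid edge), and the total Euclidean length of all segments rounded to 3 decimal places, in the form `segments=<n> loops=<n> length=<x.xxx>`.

cell (6,4): code 0100 → (6.702,5.000)–(7.000,4.657)
cell (6,5): code 1100 → (6.694,6.000)–(6.702,5.000)
cell (6,6): code 1000 → (7.000,6.356)–(6.694,6.000)
cell (7,4): code 0110 → (7.000,4.657)–(8.000,4.336)
cell (7,6): code 1001 → (8.000,6.677)–(7.000,6.356)
cell (8,4): code 0010 → (8.000,4.336)–(8.843,5.000)
cell (8,5): code 0011 → (8.843,5.000)–(8.851,6.000)
cell (8,6): code 0001 → (8.851,6.000)–(8.000,6.677)
total: 8 segments, chained into 1 closed loop(s), length Σ = 7.185391

segments=8 loops=1 length=7.185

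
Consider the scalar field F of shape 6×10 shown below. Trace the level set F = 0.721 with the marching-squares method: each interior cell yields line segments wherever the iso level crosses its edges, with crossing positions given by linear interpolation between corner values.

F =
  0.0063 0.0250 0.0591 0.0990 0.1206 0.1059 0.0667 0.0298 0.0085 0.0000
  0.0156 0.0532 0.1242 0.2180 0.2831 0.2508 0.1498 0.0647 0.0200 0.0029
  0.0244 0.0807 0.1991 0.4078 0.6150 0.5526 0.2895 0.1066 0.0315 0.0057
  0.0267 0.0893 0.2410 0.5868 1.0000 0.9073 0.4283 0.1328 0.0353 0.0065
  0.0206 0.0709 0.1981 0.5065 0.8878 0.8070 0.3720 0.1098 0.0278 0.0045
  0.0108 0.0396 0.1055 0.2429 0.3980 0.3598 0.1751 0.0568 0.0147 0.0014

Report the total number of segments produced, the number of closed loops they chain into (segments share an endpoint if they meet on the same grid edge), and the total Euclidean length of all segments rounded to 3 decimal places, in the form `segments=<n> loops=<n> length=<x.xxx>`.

cell (2,3): code 0100 → (2.275,4.000)–(3.000,3.325)
cell (2,4): code 1100 → (2.475,5.000)–(2.275,4.000)
cell (2,5): code 1000 → (3.000,5.389)–(2.475,5.000)
cell (3,3): code 0110 → (3.000,3.325)–(4.000,3.563)
cell (3,5): code 1001 → (4.000,5.198)–(3.000,5.389)
cell (4,3): code 0010 → (4.000,3.563)–(4.341,4.000)
cell (4,4): code 0011 → (4.341,4.000)–(4.192,5.000)
cell (4,5): code 0001 → (4.192,5.000)–(4.000,5.198)
total: 8 segments, chained into 1 closed loop(s), length Σ = 6.550855

segments=8 loops=1 length=6.551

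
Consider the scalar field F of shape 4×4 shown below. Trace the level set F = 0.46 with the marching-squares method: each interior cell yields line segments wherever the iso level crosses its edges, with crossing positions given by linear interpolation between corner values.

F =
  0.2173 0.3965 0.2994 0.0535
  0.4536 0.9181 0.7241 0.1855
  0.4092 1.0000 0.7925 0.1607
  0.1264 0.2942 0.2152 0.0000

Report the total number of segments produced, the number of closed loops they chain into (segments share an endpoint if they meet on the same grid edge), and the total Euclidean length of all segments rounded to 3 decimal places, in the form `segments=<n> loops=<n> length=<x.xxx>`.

segments=8 loops=1 length=8.138

cell (0,0): code 0100 → (0.122,1.000)–(1.000,0.014)
cell (0,1): code 1100 → (0.378,2.000)–(0.122,1.000)
cell (0,2): code 1000 → (1.000,2.490)–(0.378,2.000)
cell (1,0): code 0110 → (1.000,0.014)–(2.000,0.086)
cell (1,2): code 1001 → (2.000,2.526)–(1.000,2.490)
cell (2,0): code 0010 → (2.000,0.086)–(2.765,1.000)
cell (2,1): code 0011 → (2.765,1.000)–(2.576,2.000)
cell (2,2): code 0001 → (2.576,2.000)–(2.000,2.526)
total: 8 segments, chained into 1 closed loop(s), length Σ = 8.137995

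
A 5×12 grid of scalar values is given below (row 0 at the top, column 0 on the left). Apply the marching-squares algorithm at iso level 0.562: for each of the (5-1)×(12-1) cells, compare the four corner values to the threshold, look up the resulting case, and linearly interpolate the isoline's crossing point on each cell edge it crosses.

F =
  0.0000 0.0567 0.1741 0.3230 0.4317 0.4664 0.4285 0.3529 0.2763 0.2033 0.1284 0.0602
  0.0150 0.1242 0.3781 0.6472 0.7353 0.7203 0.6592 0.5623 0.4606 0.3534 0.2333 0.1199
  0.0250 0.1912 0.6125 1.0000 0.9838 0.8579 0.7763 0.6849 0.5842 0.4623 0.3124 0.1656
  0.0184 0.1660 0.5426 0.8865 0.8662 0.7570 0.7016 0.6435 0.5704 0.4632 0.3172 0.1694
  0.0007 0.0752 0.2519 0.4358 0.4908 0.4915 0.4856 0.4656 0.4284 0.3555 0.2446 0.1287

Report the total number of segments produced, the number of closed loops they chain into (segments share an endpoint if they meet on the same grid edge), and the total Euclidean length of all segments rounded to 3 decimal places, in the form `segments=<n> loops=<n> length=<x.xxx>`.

segments=20 loops=1 length=15.812

cell (0,2): code 0100 → (0.737,3.000)–(1.000,2.683)
cell (0,3): code 1100 → (0.429,4.000)–(0.737,3.000)
cell (0,4): code 1100 → (0.377,5.000)–(0.429,4.000)
cell (0,5): code 1100 → (0.579,6.000)–(0.377,5.000)
cell (0,6): code 1100 → (0.999,7.000)–(0.579,6.000)
cell (0,7): code 1000 → (1.000,7.003)–(0.999,7.000)
cell (1,1): code 0100 → (1.785,2.000)–(2.000,1.880)
cell (1,2): code 1110 → (1.000,2.683)–(1.785,2.000)
cell (1,7): code 1101 → (1.820,8.000)–(1.000,7.003)
cell (1,8): code 1000 → (2.000,8.182)–(1.820,8.000)
cell (2,1): code 0010 → (2.000,1.880)–(2.722,2.000)
cell (2,2): code 0111 → (2.722,2.000)–(3.000,2.056)
cell (2,8): code 1001 → (3.000,8.078)–(2.000,8.182)
cell (3,2): code 0010 → (3.000,2.056)–(3.720,3.000)
cell (3,3): code 0011 → (3.720,3.000)–(3.810,4.000)
cell (3,4): code 0011 → (3.810,4.000)–(3.734,5.000)
cell (3,5): code 0011 → (3.734,5.000)–(3.646,6.000)
cell (3,6): code 0011 → (3.646,6.000)–(3.458,7.000)
cell (3,7): code 0011 → (3.458,7.000)–(3.059,8.000)
cell (3,8): code 0001 → (3.059,8.000)–(3.000,8.078)
total: 20 segments, chained into 1 closed loop(s), length Σ = 15.812302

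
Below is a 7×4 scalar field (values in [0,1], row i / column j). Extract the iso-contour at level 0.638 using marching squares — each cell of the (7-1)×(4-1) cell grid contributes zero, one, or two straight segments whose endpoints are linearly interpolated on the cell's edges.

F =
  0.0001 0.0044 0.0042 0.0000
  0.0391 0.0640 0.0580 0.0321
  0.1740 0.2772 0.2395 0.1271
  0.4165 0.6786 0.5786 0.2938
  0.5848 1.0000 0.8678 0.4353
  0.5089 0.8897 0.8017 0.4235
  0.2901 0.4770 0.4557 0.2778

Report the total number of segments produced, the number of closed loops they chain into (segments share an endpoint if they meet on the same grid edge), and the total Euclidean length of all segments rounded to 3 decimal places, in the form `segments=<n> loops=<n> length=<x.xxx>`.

cell (2,0): code 0100 → (2.899,1.000)–(3.000,0.845)
cell (2,1): code 1000 → (3.000,1.406)–(2.899,1.000)
cell (3,0): code 0110 → (3.000,0.845)–(4.000,0.128)
cell (3,1): code 1101 → (3.205,2.000)–(3.000,1.406)
cell (3,2): code 1000 → (4.000,2.531)–(3.205,2.000)
cell (4,0): code 0110 → (4.000,0.128)–(5.000,0.339)
cell (4,2): code 1001 → (5.000,2.433)–(4.000,2.531)
cell (5,0): code 0010 → (5.000,0.339)–(5.610,1.000)
cell (5,1): code 0011 → (5.610,1.000)–(5.473,2.000)
cell (5,2): code 0001 → (5.473,2.000)–(5.000,2.433)
total: 10 segments, chained into 1 closed loop(s), length Σ = 7.995013

segments=10 loops=1 length=7.995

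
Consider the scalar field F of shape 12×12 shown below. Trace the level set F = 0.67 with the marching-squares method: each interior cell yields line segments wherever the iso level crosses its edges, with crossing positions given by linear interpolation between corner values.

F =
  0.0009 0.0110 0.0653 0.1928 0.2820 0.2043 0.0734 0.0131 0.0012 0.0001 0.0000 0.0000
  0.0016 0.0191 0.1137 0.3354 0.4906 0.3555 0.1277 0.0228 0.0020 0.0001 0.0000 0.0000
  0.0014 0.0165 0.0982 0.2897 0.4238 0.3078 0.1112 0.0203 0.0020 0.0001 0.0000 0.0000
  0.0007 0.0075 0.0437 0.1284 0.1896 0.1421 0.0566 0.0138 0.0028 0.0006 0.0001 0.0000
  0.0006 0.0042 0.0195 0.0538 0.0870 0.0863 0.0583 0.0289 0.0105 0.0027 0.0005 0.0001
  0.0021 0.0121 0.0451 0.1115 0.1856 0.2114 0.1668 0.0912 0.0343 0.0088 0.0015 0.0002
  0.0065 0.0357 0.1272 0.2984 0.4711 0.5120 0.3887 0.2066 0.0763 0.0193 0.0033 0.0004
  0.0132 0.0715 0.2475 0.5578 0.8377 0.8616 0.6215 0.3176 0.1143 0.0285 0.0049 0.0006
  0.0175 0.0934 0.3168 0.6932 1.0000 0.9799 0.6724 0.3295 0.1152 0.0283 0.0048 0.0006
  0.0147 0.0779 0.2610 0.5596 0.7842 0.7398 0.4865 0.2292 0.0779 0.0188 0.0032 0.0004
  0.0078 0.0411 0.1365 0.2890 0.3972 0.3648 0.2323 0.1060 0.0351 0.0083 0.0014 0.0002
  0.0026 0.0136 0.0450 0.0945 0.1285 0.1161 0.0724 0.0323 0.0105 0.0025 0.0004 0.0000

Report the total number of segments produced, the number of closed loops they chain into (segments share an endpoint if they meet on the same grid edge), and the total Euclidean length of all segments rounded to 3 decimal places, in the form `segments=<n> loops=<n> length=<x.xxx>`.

cell (6,3): code 0100 → (6.543,4.000)–(7.000,3.401)
cell (6,4): code 1100 → (6.452,5.000)–(6.543,4.000)
cell (6,5): code 1000 → (7.000,5.798)–(6.452,5.000)
cell (7,2): code 0100 → (7.829,3.000)–(8.000,2.938)
cell (7,3): code 1110 → (7.000,3.401)–(7.829,3.000)
cell (7,5): code 1101 → (7.953,6.000)–(7.000,5.798)
cell (7,6): code 1000 → (8.000,6.007)–(7.953,6.000)
cell (8,2): code 0010 → (8.000,2.938)–(8.174,3.000)
cell (8,3): code 0111 → (8.174,3.000)–(9.000,3.492)
cell (8,5): code 1011 → (9.000,5.276)–(8.013,6.000)
cell (8,6): code 0001 → (8.013,6.000)–(8.000,6.007)
cell (9,3): code 0010 → (9.000,3.492)–(9.295,4.000)
cell (9,4): code 0011 → (9.295,4.000)–(9.186,5.000)
cell (9,5): code 0001 → (9.186,5.000)–(9.000,5.276)
total: 14 segments, chained into 1 closed loop(s), length Σ = 9.161470

segments=14 loops=1 length=9.161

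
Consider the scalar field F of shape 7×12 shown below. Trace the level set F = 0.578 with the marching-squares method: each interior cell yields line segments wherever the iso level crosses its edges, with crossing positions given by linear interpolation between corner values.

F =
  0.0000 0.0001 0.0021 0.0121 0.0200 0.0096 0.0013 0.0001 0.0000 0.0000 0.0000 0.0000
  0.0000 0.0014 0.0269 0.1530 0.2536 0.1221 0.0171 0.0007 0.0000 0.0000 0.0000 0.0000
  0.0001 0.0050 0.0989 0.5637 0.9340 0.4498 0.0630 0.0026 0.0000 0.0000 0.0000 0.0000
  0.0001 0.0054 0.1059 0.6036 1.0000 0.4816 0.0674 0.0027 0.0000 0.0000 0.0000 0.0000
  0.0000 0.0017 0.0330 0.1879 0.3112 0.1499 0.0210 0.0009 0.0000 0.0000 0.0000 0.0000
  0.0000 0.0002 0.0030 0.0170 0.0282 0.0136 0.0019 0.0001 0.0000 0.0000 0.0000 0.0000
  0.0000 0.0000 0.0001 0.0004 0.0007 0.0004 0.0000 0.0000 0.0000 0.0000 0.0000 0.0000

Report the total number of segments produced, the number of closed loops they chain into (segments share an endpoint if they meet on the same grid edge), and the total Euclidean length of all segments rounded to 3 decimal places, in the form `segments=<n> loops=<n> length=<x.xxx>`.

cell (1,3): code 0100 → (1.477,4.000)–(2.000,3.039)
cell (1,4): code 1000 → (2.000,4.735)–(1.477,4.000)
cell (2,2): code 0100 → (2.358,3.000)–(3.000,2.949)
cell (2,3): code 1110 → (2.000,3.039)–(2.358,3.000)
cell (2,4): code 1001 → (3.000,4.814)–(2.000,4.735)
cell (3,2): code 0010 → (3.000,2.949)–(3.062,3.000)
cell (3,3): code 0011 → (3.062,3.000)–(3.613,4.000)
cell (3,4): code 0001 → (3.613,4.000)–(3.000,4.814)
total: 8 segments, chained into 1 closed loop(s), length Σ = 6.245036

segments=8 loops=1 length=6.245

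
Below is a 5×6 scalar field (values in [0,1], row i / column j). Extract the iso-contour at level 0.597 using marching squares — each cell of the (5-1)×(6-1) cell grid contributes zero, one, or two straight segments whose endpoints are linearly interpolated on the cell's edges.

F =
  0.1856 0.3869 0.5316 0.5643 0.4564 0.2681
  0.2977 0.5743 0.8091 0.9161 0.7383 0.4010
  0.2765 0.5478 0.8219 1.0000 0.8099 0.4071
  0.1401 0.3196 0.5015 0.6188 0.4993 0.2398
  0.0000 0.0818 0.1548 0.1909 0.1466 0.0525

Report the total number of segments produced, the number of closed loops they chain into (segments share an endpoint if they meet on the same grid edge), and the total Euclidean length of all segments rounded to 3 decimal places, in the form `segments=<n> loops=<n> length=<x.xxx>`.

segments=12 loops=1 length=10.006

cell (0,1): code 0100 → (0.236,2.000)–(1.000,1.097)
cell (0,2): code 1100 → (0.093,3.000)–(0.236,2.000)
cell (0,3): code 1100 → (0.499,4.000)–(0.093,3.000)
cell (0,4): code 1000 → (1.000,4.419)–(0.499,4.000)
cell (1,1): code 0110 → (1.000,1.097)–(2.000,1.179)
cell (1,4): code 1001 → (2.000,4.529)–(1.000,4.419)
cell (2,1): code 0010 → (2.000,1.179)–(2.702,2.000)
cell (2,2): code 0111 → (2.702,2.000)–(3.000,2.814)
cell (2,3): code 1011 → (3.000,3.182)–(2.685,4.000)
cell (2,4): code 0001 → (2.685,4.000)–(2.000,4.529)
cell (3,2): code 0010 → (3.000,2.814)–(3.051,3.000)
cell (3,3): code 0001 → (3.051,3.000)–(3.000,3.182)
total: 12 segments, chained into 1 closed loop(s), length Σ = 10.005752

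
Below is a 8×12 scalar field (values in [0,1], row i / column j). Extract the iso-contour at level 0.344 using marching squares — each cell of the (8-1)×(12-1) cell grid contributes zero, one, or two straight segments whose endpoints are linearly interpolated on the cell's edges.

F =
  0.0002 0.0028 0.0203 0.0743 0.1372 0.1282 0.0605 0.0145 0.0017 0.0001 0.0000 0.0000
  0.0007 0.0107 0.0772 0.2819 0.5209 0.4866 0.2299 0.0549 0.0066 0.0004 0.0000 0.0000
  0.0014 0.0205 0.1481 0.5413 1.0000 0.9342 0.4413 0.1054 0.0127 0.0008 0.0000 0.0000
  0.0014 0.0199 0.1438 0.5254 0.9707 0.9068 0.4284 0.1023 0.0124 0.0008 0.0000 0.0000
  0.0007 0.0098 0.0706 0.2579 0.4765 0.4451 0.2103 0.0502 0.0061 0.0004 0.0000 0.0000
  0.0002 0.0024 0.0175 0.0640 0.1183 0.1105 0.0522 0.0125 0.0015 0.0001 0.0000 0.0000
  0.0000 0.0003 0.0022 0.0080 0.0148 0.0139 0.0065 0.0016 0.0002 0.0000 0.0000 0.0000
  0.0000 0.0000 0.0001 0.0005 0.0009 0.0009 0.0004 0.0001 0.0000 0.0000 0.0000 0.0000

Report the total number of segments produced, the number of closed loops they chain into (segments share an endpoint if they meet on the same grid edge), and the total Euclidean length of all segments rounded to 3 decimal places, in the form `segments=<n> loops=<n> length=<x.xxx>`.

cell (0,3): code 0100 → (0.539,4.000)–(1.000,3.260)
cell (0,4): code 1100 → (0.602,5.000)–(0.539,4.000)
cell (0,5): code 1000 → (1.000,5.556)–(0.602,5.000)
cell (1,2): code 0100 → (1.239,3.000)–(2.000,2.498)
cell (1,3): code 1110 → (1.000,3.260)–(1.239,3.000)
cell (1,5): code 1101 → (1.540,6.000)–(1.000,5.556)
cell (1,6): code 1000 → (2.000,6.290)–(1.540,6.000)
cell (2,2): code 0110 → (2.000,2.498)–(3.000,2.525)
cell (2,6): code 1001 → (3.000,6.259)–(2.000,6.290)
cell (3,2): code 0010 → (3.000,2.525)–(3.678,3.000)
cell (3,3): code 0111 → (3.678,3.000)–(4.000,3.394)
cell (3,5): code 1011 → (4.000,5.431)–(3.387,6.000)
cell (3,6): code 0001 → (3.387,6.000)–(3.000,6.259)
cell (4,3): code 0010 → (4.000,3.394)–(4.370,4.000)
cell (4,4): code 0011 → (4.370,4.000)–(4.302,5.000)
cell (4,5): code 0001 → (4.302,5.000)–(4.000,5.431)
total: 16 segments, chained into 1 closed loop(s), length Σ = 11.943115

segments=16 loops=1 length=11.943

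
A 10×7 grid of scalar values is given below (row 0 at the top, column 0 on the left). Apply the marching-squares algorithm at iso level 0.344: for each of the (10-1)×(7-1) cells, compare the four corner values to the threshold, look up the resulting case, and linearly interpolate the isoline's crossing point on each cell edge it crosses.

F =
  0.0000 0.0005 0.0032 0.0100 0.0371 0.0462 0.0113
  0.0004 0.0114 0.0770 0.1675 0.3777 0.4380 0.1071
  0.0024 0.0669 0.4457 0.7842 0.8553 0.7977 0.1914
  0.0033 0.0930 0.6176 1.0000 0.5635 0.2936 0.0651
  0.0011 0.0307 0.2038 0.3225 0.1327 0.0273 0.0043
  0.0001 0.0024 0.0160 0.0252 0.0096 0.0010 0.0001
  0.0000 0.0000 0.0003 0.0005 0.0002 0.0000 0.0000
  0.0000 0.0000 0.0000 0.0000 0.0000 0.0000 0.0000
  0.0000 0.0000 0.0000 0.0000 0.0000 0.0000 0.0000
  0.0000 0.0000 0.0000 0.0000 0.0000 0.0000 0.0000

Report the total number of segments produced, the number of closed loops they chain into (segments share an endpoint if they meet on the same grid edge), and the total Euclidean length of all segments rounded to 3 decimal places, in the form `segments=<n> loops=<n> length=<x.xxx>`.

cell (0,3): code 0100 → (0.901,4.000)–(1.000,3.840)
cell (0,4): code 1100 → (0.760,5.000)–(0.901,4.000)
cell (0,5): code 1000 → (1.000,5.284)–(0.760,5.000)
cell (1,1): code 0100 → (1.724,2.000)–(2.000,1.732)
cell (1,2): code 1100 → (1.286,3.000)–(1.724,2.000)
cell (1,3): code 1110 → (1.000,3.840)–(1.286,3.000)
cell (1,5): code 1001 → (2.000,5.748)–(1.000,5.284)
cell (2,1): code 0110 → (2.000,1.732)–(3.000,1.478)
cell (2,4): code 1011 → (3.000,4.813)–(2.900,5.000)
cell (2,5): code 0001 → (2.900,5.000)–(2.000,5.748)
cell (3,1): code 0010 → (3.000,1.478)–(3.661,2.000)
cell (3,2): code 0011 → (3.661,2.000)–(3.968,3.000)
cell (3,3): code 0011 → (3.968,3.000)–(3.510,4.000)
cell (3,4): code 0001 → (3.510,4.000)–(3.000,4.813)
total: 14 segments, chained into 1 closed loop(s), length Σ = 11.398275

segments=14 loops=1 length=11.398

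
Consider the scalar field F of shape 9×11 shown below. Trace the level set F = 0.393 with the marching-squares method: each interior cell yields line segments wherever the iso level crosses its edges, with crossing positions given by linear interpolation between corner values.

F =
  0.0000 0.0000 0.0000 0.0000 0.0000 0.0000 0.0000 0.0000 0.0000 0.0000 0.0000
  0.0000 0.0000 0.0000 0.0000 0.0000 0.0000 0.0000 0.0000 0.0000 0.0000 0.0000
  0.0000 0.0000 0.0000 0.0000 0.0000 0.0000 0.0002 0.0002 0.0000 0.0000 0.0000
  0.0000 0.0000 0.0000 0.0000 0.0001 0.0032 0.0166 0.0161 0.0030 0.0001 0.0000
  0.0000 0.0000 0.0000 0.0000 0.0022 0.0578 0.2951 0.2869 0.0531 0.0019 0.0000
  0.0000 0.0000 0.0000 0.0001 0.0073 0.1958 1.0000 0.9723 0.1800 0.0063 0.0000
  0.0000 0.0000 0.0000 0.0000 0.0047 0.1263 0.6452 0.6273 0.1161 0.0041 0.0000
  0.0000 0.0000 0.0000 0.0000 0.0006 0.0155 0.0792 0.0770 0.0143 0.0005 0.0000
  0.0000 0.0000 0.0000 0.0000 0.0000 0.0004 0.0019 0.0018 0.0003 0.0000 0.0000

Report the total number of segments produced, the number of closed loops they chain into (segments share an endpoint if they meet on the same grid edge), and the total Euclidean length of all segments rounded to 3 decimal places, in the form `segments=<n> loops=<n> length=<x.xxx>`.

cell (4,5): code 0100 → (4.139,6.000)–(5.000,5.245)
cell (4,6): code 1100 → (4.155,7.000)–(4.139,6.000)
cell (4,7): code 1000 → (5.000,7.731)–(4.155,7.000)
cell (5,5): code 0110 → (5.000,5.245)–(6.000,5.514)
cell (5,7): code 1001 → (6.000,7.458)–(5.000,7.731)
cell (6,5): code 0010 → (6.000,5.514)–(6.446,6.000)
cell (6,6): code 0011 → (6.446,6.000)–(6.426,7.000)
cell (6,7): code 0001 → (6.426,7.000)–(6.000,7.458)
total: 8 segments, chained into 1 closed loop(s), length Σ = 7.619962

segments=8 loops=1 length=7.620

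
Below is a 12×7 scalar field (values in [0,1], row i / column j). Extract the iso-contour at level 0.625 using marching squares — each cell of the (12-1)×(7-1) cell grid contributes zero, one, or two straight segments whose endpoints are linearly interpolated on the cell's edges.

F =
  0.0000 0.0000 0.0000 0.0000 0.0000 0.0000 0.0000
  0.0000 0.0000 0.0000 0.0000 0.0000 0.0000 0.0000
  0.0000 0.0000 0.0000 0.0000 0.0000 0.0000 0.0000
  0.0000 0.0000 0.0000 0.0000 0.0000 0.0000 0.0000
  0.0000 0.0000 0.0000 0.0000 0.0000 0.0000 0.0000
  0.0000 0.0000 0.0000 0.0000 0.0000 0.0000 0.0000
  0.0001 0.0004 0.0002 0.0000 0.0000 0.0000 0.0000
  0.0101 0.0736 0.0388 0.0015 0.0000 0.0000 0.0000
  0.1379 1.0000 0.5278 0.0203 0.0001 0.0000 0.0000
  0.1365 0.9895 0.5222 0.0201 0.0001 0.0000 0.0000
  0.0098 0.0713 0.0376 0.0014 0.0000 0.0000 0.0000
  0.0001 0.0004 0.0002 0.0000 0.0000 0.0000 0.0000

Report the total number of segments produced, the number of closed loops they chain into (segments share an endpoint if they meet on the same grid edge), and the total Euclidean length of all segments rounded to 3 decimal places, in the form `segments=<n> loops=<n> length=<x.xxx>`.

cell (7,0): code 0100 → (7.595,1.000)–(8.000,0.565)
cell (7,1): code 1000 → (8.000,1.794)–(7.595,1.000)
cell (8,0): code 0110 → (8.000,0.565)–(9.000,0.573)
cell (8,1): code 1001 → (9.000,1.780)–(8.000,1.794)
cell (9,0): code 0010 → (9.000,0.573)–(9.397,1.000)
cell (9,1): code 0001 → (9.397,1.000)–(9.000,1.780)
total: 6 segments, chained into 1 closed loop(s), length Σ = 4.944167

segments=6 loops=1 length=4.944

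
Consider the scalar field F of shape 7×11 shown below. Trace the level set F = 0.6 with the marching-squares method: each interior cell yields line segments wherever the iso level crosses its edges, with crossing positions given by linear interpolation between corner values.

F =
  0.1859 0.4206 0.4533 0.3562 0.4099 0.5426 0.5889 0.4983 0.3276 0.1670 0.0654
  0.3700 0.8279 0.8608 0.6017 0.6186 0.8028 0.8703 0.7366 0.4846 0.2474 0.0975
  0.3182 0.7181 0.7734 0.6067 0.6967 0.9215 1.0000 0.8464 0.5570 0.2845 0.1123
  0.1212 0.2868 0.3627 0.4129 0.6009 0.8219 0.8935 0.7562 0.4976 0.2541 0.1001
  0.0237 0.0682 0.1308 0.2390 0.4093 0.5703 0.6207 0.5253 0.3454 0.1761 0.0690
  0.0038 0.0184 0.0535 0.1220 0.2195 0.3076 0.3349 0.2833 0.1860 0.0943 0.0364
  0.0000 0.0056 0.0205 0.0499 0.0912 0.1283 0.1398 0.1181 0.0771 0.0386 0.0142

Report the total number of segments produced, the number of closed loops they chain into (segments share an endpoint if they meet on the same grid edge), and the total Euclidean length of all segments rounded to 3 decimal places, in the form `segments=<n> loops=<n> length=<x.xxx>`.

cell (0,0): code 0100 → (0.440,1.000)–(1.000,0.502)
cell (0,1): code 1100 → (0.360,2.000)–(0.440,1.000)
cell (0,2): code 1100 → (0.993,3.000)–(0.360,2.000)
cell (0,3): code 1100 → (0.911,4.000)–(0.993,3.000)
cell (0,4): code 1100 → (0.221,5.000)–(0.911,4.000)
cell (0,5): code 1100 → (0.039,6.000)–(0.221,5.000)
cell (0,6): code 1100 → (0.427,7.000)–(0.039,6.000)
cell (0,7): code 1000 → (1.000,7.542)–(0.427,7.000)
cell (1,0): code 0110 → (1.000,0.502)–(2.000,0.705)
cell (1,7): code 1001 → (2.000,7.851)–(1.000,7.542)
cell (2,0): code 0010 → (2.000,0.705)–(2.274,1.000)
cell (2,1): code 0011 → (2.274,1.000)–(2.422,2.000)
cell (2,2): code 0011 → (2.422,2.000)–(2.035,3.000)
cell (2,3): code 0111 → (2.035,3.000)–(3.000,3.995)
cell (2,7): code 1001 → (3.000,7.604)–(2.000,7.851)
cell (3,3): code 0010 → (3.000,3.995)–(3.005,4.000)
cell (3,4): code 0011 → (3.005,4.000)–(3.882,5.000)
cell (3,5): code 0111 → (3.882,5.000)–(4.000,5.589)
cell (3,6): code 1011 → (4.000,6.217)–(3.676,7.000)
cell (3,7): code 0001 → (3.676,7.000)–(3.000,7.604)
cell (4,5): code 0010 → (4.000,5.589)–(4.072,6.000)
cell (4,6): code 0001 → (4.072,6.000)–(4.000,6.217)
total: 22 segments, chained into 1 closed loop(s), length Σ = 19.339511

segments=22 loops=1 length=19.340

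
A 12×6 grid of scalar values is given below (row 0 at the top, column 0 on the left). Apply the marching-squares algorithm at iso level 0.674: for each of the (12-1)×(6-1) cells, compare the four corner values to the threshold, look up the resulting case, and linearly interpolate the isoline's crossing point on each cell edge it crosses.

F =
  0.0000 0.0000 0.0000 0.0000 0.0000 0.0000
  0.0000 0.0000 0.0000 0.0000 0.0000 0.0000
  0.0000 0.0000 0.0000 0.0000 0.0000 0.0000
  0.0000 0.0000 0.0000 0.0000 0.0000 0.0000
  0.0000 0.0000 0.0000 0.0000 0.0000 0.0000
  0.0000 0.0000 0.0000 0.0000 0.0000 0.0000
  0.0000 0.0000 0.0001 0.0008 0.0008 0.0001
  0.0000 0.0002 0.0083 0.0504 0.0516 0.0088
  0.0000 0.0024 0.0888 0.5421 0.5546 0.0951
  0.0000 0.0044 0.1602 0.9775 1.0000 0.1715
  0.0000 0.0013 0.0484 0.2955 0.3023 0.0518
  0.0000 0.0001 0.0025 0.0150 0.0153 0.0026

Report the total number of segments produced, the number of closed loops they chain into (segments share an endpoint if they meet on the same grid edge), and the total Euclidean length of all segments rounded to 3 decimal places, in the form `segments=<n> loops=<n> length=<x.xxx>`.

cell (8,2): code 0100 → (8.303,3.000)–(9.000,2.629)
cell (8,3): code 1100 → (8.268,4.000)–(8.303,3.000)
cell (8,4): code 1000 → (9.000,4.393)–(8.268,4.000)
cell (9,2): code 0010 → (9.000,2.629)–(9.445,3.000)
cell (9,3): code 0011 → (9.445,3.000)–(9.467,4.000)
cell (9,4): code 0001 → (9.467,4.000)–(9.000,4.393)
total: 6 segments, chained into 1 closed loop(s), length Σ = 4.812108

segments=6 loops=1 length=4.812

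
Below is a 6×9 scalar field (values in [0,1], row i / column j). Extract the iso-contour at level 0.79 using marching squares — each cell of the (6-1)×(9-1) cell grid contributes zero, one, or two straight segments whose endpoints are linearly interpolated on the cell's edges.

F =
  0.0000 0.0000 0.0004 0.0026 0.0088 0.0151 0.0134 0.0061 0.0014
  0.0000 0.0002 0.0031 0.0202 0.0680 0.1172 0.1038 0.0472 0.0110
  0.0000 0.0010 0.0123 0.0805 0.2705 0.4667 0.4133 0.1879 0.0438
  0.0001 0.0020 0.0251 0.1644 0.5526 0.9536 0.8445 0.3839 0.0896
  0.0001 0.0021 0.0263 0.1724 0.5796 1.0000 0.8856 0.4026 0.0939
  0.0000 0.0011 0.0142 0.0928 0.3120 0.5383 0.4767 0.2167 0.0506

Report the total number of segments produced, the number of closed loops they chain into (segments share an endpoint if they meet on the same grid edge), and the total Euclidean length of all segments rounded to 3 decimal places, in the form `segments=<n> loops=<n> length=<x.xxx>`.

segments=8 loops=1 length=5.737

cell (2,4): code 0100 → (2.664,5.000)–(3.000,4.592)
cell (2,5): code 1100 → (2.874,6.000)–(2.664,5.000)
cell (2,6): code 1000 → (3.000,6.118)–(2.874,6.000)
cell (3,4): code 0110 → (3.000,4.592)–(4.000,4.500)
cell (3,6): code 1001 → (4.000,6.198)–(3.000,6.118)
cell (4,4): code 0010 → (4.000,4.500)–(4.455,5.000)
cell (4,5): code 0011 → (4.455,5.000)–(4.234,6.000)
cell (4,6): code 0001 → (4.234,6.000)–(4.000,6.198)
total: 8 segments, chained into 1 closed loop(s), length Σ = 5.736788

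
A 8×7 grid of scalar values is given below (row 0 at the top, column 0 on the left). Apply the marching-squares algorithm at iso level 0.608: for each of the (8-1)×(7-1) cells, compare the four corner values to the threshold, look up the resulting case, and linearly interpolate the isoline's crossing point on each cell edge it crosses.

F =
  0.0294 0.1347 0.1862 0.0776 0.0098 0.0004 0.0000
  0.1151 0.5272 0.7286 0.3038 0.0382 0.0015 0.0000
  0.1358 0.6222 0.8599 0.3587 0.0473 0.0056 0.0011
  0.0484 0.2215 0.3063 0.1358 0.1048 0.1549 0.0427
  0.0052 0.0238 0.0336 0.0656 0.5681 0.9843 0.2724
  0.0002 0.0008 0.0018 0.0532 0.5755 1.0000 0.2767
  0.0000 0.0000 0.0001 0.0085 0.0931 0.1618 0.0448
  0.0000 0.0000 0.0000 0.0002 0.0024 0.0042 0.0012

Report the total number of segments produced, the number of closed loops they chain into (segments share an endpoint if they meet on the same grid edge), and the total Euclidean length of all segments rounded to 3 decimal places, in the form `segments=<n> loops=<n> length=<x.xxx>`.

segments=14 loops=2 length=10.383

cell (0,1): code 0100 → (0.778,2.000)–(1.000,1.401)
cell (0,2): code 1000 → (1.000,2.284)–(0.778,2.000)
cell (1,0): code 0100 → (1.851,1.000)–(2.000,0.971)
cell (1,1): code 1110 → (1.000,1.401)–(1.851,1.000)
cell (1,2): code 1001 → (2.000,2.503)–(1.000,2.284)
cell (2,0): code 0010 → (2.000,0.971)–(2.035,1.000)
cell (2,1): code 0011 → (2.035,1.000)–(2.455,2.000)
cell (2,2): code 0001 → (2.455,2.000)–(2.000,2.503)
cell (3,4): code 0100 → (3.546,5.000)–(4.000,4.096)
cell (3,5): code 1000 → (4.000,5.529)–(3.546,5.000)
cell (4,4): code 0110 → (4.000,4.096)–(5.000,4.077)
cell (4,5): code 1001 → (5.000,5.542)–(4.000,5.529)
cell (5,4): code 0010 → (5.000,4.077)–(5.468,5.000)
cell (5,5): code 0001 → (5.468,5.000)–(5.000,5.542)
total: 14 segments, chained into 2 closed loop(s), length Σ = 10.383449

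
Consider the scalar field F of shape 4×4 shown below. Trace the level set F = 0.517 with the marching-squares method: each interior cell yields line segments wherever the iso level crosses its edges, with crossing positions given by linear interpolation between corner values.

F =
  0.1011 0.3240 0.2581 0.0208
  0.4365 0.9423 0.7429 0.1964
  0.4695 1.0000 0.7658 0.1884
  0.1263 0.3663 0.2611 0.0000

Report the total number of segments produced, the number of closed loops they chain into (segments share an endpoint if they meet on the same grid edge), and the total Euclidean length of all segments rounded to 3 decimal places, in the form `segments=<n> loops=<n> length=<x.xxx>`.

cell (0,0): code 0100 → (0.312,1.000)–(1.000,0.159)
cell (0,1): code 1100 → (0.534,2.000)–(0.312,1.000)
cell (0,2): code 1000 → (1.000,2.413)–(0.534,2.000)
cell (1,0): code 0110 → (1.000,0.159)–(2.000,0.090)
cell (1,2): code 1001 → (2.000,2.431)–(1.000,2.413)
cell (2,0): code 0010 → (2.000,0.090)–(2.762,1.000)
cell (2,1): code 0011 → (2.762,1.000)–(2.493,2.000)
cell (2,2): code 0001 → (2.493,2.000)–(2.000,2.431)
total: 8 segments, chained into 1 closed loop(s), length Σ = 7.613868

segments=8 loops=1 length=7.614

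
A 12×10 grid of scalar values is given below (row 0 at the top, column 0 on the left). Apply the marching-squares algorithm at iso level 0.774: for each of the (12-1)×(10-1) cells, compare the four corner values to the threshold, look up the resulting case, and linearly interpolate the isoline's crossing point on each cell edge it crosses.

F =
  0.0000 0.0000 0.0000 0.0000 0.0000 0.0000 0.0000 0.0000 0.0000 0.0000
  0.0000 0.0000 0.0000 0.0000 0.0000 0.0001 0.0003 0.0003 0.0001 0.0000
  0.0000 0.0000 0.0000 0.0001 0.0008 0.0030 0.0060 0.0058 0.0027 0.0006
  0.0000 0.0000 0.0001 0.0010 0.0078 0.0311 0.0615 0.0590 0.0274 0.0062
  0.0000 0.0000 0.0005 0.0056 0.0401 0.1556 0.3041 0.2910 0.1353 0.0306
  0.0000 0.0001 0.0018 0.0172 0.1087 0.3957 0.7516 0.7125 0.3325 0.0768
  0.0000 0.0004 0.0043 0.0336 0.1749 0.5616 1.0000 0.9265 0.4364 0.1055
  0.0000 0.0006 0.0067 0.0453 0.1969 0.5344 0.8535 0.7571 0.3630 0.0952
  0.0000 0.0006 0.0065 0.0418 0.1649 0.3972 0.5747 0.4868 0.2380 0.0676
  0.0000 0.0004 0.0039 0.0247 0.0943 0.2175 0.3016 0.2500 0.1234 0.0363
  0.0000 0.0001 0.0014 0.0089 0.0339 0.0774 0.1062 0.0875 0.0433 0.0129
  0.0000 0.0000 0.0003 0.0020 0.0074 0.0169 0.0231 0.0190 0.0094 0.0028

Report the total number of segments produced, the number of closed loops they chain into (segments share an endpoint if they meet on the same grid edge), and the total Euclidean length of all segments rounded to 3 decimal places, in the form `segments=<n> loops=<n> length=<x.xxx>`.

segments=8 loops=1 length=6.283

cell (5,5): code 0100 → (5.090,6.000)–(6.000,5.484)
cell (5,6): code 1100 → (5.287,7.000)–(5.090,6.000)
cell (5,7): code 1000 → (6.000,7.311)–(5.287,7.000)
cell (6,5): code 0110 → (6.000,5.484)–(7.000,5.751)
cell (6,6): code 1011 → (7.000,6.825)–(6.900,7.000)
cell (6,7): code 0001 → (6.900,7.000)–(6.000,7.311)
cell (7,5): code 0010 → (7.000,5.751)–(7.285,6.000)
cell (7,6): code 0001 → (7.285,6.000)–(7.000,6.825)
total: 8 segments, chained into 1 closed loop(s), length Σ = 6.282893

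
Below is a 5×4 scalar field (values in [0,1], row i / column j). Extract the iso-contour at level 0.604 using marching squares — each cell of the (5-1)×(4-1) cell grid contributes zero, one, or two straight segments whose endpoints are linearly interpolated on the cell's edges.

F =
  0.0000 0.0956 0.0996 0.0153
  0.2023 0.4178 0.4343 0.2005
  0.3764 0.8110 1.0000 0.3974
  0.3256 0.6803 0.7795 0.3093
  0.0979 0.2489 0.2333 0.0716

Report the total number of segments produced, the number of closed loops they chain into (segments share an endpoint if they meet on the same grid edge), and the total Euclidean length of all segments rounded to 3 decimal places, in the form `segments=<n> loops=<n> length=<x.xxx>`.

segments=8 loops=1 length=6.539

cell (1,0): code 0100 → (1.474,1.000)–(2.000,0.524)
cell (1,1): code 1100 → (1.300,2.000)–(1.474,1.000)
cell (1,2): code 1000 → (2.000,2.657)–(1.300,2.000)
cell (2,0): code 0110 → (2.000,0.524)–(3.000,0.785)
cell (2,2): code 1001 → (3.000,2.373)–(2.000,2.657)
cell (3,0): code 0010 → (3.000,0.785)–(3.177,1.000)
cell (3,1): code 0011 → (3.177,1.000)–(3.321,2.000)
cell (3,2): code 0001 → (3.321,2.000)–(3.000,2.373)
total: 8 segments, chained into 1 closed loop(s), length Σ = 6.539460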